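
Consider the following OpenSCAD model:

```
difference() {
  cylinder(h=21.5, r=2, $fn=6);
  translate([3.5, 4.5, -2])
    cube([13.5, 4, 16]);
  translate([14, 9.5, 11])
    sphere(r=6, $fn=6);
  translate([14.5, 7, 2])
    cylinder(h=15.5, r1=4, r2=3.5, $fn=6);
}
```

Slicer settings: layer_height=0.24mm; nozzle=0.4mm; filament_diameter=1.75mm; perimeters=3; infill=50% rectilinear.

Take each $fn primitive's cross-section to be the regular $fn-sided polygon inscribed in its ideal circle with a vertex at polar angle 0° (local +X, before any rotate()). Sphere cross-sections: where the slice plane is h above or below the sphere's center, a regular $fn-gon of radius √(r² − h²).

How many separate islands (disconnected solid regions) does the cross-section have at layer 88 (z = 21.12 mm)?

1

At z = 21.12 mm: the r=2 cylinder gives a regular 6-gon of circumradius 2 (constant along its height); the cube at (3.5, 4.5) is not intersected at this z (z outside [-2, 14]); the sphere at (14, 9.5) is absent (|z−center|=10.120 > r=6); the cone at (14.5, 7) is not intersected at this z (z outside [2, 17.5]); Subtracting the remaining from the first: none of the subtracted shapes is present at this height, so the r=2 cylinder is unchanged — 1 connected region. Overall, the cross-section is a single solid region. Island count = 1.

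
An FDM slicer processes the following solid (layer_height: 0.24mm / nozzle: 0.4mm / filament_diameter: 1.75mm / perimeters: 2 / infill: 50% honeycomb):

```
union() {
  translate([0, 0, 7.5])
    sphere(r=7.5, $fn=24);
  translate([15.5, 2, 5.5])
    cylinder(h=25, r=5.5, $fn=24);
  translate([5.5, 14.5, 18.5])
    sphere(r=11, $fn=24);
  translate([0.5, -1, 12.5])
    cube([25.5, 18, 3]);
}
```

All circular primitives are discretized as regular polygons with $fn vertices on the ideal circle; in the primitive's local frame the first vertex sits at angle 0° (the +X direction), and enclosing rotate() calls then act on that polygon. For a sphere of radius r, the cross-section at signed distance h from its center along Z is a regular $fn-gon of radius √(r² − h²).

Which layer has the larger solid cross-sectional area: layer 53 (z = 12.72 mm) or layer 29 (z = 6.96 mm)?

layer 53 (z = 12.72 mm)

Layer 53 (z = 12.72): the r=7.5 sphere contributes a regular 24-gon of circumradius √(7.5²−5.22²) = 5.385 (area = (24/2)·5.385²·sin(360°/24) = 90.07 mm²); the r=5.5 cylinder at (15.5, 2) gives a regular 24-gon of circumradius 5.5 (constant along its height) (area = (24/2)·5.500²·sin(360°/24) = 93.95 mm²); the r=11 sphere at (5.5, 14.5) slices to a regular 24-gon of circumradius 9.359 (√(r²−h²) with h=5.78 from center) (area = (24/2)·9.359²·sin(360°/24) = 272.04 mm²); the cube at (0.5, -1) (footprint 25.5×18) is included at this height (area 459.00 mm²); Taking the union: the regions partially overlap — summed areas 915.07 mm² minus the doubly-counted overlap 250.42 mm² gives 664.65 mm² — area = 664.65 mm². So its area = 664.65 mm². Layer 29 (z = 6.96): the r=7.5 sphere slices to a regular 24-gon of circumradius 7.481 (√(r²−h²) with h=0.54 from center) (area = (24/2)·7.481²·sin(360°/24) = 173.80 mm²); the r=5.5 cylinder at (15.5, 2) contributes a regular 24-gon of circumradius 5.5 (area = (24/2)·5.500²·sin(360°/24) = 93.95 mm²); the sphere at (5.5, 14.5) is not intersected at this z (|z−center|=11.540 > r=11); the cube at (0.5, -1) is absent (z outside [12.5, 15.5]); Merging all regions: the 2 present regions are separate (no shared area or edge), so areas and boundary lengths simply add and each stays a separate island — area = 267.75 mm². So its area = 267.75 mm². Layer 53 is larger (664.65 vs 267.75 mm²).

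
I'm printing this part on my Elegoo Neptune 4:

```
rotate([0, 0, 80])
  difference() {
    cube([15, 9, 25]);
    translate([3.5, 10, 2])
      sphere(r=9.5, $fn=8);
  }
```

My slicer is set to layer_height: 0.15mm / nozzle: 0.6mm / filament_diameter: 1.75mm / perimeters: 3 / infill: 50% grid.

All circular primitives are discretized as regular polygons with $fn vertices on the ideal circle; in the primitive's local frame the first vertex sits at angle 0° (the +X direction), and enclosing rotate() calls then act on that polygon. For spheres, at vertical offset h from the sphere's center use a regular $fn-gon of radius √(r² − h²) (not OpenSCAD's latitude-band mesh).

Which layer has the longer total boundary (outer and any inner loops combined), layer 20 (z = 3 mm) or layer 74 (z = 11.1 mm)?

layer 74 (z = 11.1 mm)

Layer 20 (z = 3): the cube (footprint 15×9) is included at this height (perimeter 48.00 mm); the r=9.5 sphere at (3.5, 10) slices to a regular 8-gon of circumradius 9.447 (√(r²−h²) with h=1 from center) (perimeter = 2·8·9.447·sin(180°/8) = 57.84 mm); After the difference (first − rest): starting from the 15×9 cube, the r=9.5 sphere at (3.5, 10) partially overlaps it — only the 80.90 mm² overlap (of its 252.44 mm²) is removed, clipping the outline — boundary = 45.64 mm; (rotated 80° about Z; rotation is an isometry so areas/perimeters/island counts are preserved). So its perimeter = 45.64 mm. Layer 74 (z = 11.1): the cube (footprint 15×9) is included at this height (perimeter 48.00 mm); the sphere at (3.5, 10): section is a regular 8-gon, circumradius = √(r²−h²) = √(9.5²−9.1²) = 2.728 (perimeter = 2·8·2.728·sin(180°/8) = 16.70 mm); After the difference (first − rest): starting from the 15×9 cube, the r=9.5 sphere at (3.5, 10) partially overlaps it — only the 5.48 mm² overlap (of its 21.04 mm²) is removed, clipping the outline — boundary = 49.56 mm; (whole slice rotated 80° about Z — lengths, areas and connectivity unchanged). So its perimeter = 49.56 mm. Layer 74 is larger (49.56 vs 45.64 mm).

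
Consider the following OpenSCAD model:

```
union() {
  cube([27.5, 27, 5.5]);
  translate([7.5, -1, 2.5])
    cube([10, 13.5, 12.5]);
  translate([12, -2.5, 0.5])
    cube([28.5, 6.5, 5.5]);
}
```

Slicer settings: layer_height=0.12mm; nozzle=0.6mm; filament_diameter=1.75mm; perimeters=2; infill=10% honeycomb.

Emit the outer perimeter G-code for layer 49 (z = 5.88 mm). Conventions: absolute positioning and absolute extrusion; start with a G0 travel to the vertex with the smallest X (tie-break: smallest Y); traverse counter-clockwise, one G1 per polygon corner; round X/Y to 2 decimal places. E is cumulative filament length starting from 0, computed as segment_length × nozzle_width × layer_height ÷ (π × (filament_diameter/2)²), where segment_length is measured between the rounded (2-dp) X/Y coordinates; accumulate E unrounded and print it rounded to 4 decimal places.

At z = 5.88 mm: the cube is not intersected at this z (z outside [0, 5.5]); the cube at (7.5, -1) is present — its section is the full 10×13.5 rectangle; the cube at (12, -2.5) is present — its section is the full 28.5×6.5 rectangle; Taking the union: the regions partially overlap (shared area 27.50 mm²), so overlapping operands fuse into one piece — 1 connected region. The outline is a single polygon with 8 vertices. Extrusion per mm of travel: 0.6 × 0.12 / (π × 0.875²) = 0.029934. Accumulating E over each segment gives final E = 2.8737.

G0 X7.50 Y-1.00 Z5.88
G1 X12.00 Y-1.00 E0.1347
G1 X12.00 Y-2.50 E0.1796
G1 X40.50 Y-2.50 E1.0327
G1 X40.50 Y4.00 E1.2273
G1 X17.50 Y4.00 E1.9158
G1 X17.50 Y12.50 E2.1702
G1 X7.50 Y12.50 E2.4696
G1 X7.50 Y-1.00 E2.8737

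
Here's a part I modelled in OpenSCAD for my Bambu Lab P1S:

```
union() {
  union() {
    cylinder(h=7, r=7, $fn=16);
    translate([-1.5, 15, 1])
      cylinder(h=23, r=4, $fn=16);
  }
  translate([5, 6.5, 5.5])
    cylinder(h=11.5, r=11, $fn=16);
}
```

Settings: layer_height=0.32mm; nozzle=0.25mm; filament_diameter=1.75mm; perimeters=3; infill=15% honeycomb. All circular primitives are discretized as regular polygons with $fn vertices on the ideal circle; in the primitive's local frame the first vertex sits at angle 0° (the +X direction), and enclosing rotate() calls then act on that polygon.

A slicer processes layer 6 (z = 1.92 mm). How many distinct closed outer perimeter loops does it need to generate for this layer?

2

At z = 1.92 mm: the r=7 cylinder contributes a regular 16-gon of circumradius 7; the r=4 cylinder at (-1.5, 15) contributes a regular 16-gon of circumradius 4; Merging all regions: the 2 present regions are separate (no shared area or edge), so areas and boundary lengths simply add and each stays a separate island — 2 connected regions; the cylinder at (5, 6.5) does not reach this height (z outside [5.5, 17]); Taking the union: only that combined region is present, so the union is just that shape — 2 connected regions. The result has 2 disconnected regions.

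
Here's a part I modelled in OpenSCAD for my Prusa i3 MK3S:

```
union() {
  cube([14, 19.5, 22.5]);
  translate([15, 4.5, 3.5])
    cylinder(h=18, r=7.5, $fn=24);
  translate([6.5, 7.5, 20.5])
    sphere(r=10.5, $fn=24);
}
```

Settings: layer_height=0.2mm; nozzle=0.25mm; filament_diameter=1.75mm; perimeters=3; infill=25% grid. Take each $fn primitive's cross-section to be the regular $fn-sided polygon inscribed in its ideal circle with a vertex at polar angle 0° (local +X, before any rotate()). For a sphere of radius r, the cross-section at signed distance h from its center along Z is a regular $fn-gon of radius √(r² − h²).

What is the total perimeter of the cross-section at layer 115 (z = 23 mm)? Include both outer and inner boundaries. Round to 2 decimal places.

At z = 23 mm: the cube is not intersected at this z (z outside [0, 22.5]); the cylinder at (15, 4.5) does not reach this height (z outside [3.5, 21.5]); the r=10.5 sphere at (6.5, 7.5) slices to a regular 24-gon of circumradius 10.198 (√(r²−h²) with h=2.5 from center) (perimeter = 2·24·10.198·sin(180°/24) = 63.89 mm); Taking the union: only the r=10.5 sphere at (6.5, 7.5) is present, so the union is just that shape — boundary = 63.89 mm. Overall, the cross-section is a single solid region. Total boundary length (outer) = 63.89 mm.

63.89 mm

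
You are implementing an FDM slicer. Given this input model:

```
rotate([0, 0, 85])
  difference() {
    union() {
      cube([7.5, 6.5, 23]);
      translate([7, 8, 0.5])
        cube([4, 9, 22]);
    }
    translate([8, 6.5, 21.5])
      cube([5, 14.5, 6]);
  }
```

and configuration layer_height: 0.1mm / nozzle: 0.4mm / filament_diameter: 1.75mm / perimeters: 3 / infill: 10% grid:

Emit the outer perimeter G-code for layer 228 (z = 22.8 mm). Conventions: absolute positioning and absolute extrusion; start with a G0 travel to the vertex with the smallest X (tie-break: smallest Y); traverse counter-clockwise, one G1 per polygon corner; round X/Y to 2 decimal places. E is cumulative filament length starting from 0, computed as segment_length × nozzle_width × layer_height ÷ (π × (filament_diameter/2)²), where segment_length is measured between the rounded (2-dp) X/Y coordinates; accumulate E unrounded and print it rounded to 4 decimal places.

G0 X-6.48 Y0.57 Z22.80
G1 X0.00 Y0.00 E0.1082
G1 X0.65 Y7.47 E0.2329
G1 X-5.82 Y8.04 E0.3409
G1 X-6.48 Y0.57 E0.4656

At z = 22.8 mm: the cube (footprint 7.5×6.5) is included at this height; the cube at (7, 8) does not reach this height (z outside [0.5, 22.5]); Merging all regions: only the 7.5×6.5 cube is present, so the union is just that shape — 1 connected region; the cube at (8, 6.5) (footprint 5×14.5) is included at this height; After the difference (first − rest): starting from the result so far, the 5×14.5 cube at (8, 6.5) misses the remaining region (no effect) — 1 connected region; (whole slice rotated 85° about Z — lengths, areas and connectivity unchanged). The outline is a single polygon with 4 vertices. Extrusion per mm of travel: 0.4 × 0.1 / (π × 0.875²) = 0.016630. Accumulating E over each segment gives final E = 0.4656.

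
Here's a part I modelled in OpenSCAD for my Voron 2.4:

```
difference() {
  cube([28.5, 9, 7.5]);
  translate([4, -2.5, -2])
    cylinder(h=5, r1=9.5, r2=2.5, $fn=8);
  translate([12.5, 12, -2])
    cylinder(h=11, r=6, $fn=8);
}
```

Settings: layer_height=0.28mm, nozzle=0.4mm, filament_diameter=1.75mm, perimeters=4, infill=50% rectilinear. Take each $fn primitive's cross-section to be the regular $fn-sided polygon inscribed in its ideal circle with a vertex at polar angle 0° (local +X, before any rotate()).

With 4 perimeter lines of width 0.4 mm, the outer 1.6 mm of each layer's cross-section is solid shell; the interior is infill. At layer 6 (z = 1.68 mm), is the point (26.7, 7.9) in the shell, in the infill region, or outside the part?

shell

At z = 1.68 mm: the 28.5×9 cube contributes its full rectangle; the cone at (4, -2.5) (r1=9.5→r2=2.5) has section circumradius 4.348 here — a regular 8-gon; the r=6 cylinder at (12.5, 12) gives a regular 8-gon of circumradius 6 (constant along its height); After the difference (first − rest): starting from the 28.5×9 cube, the cone at (4, -2.5) partially overlaps it — only the 7.58 mm² overlap (of its 53.47 mm²) is removed, clipping the outline; the r=6 cylinder at (12.5, 12) partially overlaps it — only the 18.64 mm² overlap (of its 101.82 mm²) is removed, clipping the outline — 1 connected region. Overall, the cross-section is a single solid region. The nearest boundary edge runs (17.26, 9.00)→(28.50, 9.00); distance from the point to it = 1.10 mm. The point is inside the cross-section, 1.10 mm from the nearest boundary — within the 1.6 mm shell band (4 × 0.4).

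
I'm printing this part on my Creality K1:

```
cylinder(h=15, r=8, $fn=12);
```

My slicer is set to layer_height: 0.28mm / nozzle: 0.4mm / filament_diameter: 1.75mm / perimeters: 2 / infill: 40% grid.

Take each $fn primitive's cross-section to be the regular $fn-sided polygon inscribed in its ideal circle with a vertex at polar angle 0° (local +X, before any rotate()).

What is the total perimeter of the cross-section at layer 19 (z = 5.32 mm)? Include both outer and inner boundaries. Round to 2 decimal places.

49.69 mm

At z = 5.32 mm: the r=8 cylinder contributes a regular 12-gon of circumradius 8 (perimeter = 2·12·8.000·sin(180°/12) = 49.69 mm). Overall, the cross-section is a single solid region. Total boundary length (outer) = 49.69 mm.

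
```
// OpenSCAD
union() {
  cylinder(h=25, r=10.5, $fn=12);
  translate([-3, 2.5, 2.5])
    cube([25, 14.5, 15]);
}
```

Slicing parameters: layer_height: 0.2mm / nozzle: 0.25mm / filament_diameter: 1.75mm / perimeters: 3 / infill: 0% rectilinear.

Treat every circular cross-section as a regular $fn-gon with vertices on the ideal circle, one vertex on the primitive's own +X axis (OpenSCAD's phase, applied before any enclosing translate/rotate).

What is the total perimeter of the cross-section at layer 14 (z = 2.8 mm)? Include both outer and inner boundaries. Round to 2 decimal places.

107.37 mm

At z = 2.8 mm: the r=10.5 cylinder contributes a regular 12-gon of circumradius 10.5 (perimeter = 2·12·10.500·sin(180°/12) = 65.22 mm); the cube at (-3, 2.5) is present — its section is the full 25×14.5 rectangle (perimeter 79.00 mm); Taking the union: the regions partially overlap (shared area 80.07 mm²), so the edge portions inside another operand are dropped and the merged outline is re-measured after clipping — boundary = 107.37 mm. Overall, the cross-section is a single solid region. Total boundary length (outer) = 107.37 mm.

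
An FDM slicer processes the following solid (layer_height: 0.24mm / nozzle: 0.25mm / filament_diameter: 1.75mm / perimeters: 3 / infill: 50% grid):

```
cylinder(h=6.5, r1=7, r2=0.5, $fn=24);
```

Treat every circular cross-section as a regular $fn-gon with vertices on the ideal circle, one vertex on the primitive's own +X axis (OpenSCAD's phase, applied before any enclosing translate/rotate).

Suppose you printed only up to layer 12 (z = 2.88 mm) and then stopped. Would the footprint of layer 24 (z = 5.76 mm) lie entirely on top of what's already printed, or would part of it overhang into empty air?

entirely on top

Compare the two slices. At z = 2.88: the cone (r1=7→r2=0.5) has section circumradius 4.120 here — a regular 24-gon (area = (24/2)·4.120²·sin(360°/24) = 52.72 mm²). At z = 5.76: the cone: at t=0.886 of its height the radius interpolates to r₁+(r₂−r₁)t = 1.240, giving a regular 24-gon of that circumradius (area = (24/2)·1.240²·sin(360°/24) = 4.78 mm²). Checking containment: the cross-section at z = 5.76 is a subset of the cross-section at z = 2.88.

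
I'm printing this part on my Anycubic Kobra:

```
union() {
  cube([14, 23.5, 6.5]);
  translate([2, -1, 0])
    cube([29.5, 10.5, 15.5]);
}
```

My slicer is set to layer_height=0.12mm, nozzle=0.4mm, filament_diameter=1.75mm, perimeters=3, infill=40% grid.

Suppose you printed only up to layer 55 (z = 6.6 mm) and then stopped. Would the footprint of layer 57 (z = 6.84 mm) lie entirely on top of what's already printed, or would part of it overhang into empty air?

entirely on top

Compare the two slices. At z = 6.6: the cube is not intersected at this z (z outside [0, 6.5]); the 29.5×10.5 cube at (2, -1) contributes its full rectangle (area 309.75 mm²); Taking the union: only the 29.5×10.5 cube at (2, -1) is present, so the union is just that shape — area = 309.75 mm². At z = 6.84: the cube is not intersected at this z (z outside [0, 6.5]); the cube at (2, -1) (footprint 29.5×10.5) is included at this height (area 309.75 mm²); Taking the union: only the 29.5×10.5 cube at (2, -1) is present, so the union is just that shape — area = 309.75 mm². Checking containment: the cross-section at z = 6.84 is a subset of the cross-section at z = 6.6.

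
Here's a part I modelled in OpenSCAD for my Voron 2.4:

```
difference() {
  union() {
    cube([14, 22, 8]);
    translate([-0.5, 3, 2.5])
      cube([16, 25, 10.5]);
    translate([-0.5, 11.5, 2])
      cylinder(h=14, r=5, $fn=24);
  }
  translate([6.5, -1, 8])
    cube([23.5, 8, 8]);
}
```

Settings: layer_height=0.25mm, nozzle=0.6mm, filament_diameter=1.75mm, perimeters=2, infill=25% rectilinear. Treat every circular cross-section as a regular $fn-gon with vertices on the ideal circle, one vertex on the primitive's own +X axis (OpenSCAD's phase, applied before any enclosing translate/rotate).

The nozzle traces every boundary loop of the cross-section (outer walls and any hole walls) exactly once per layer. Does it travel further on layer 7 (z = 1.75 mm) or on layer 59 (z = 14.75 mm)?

Layer 7 (z = 1.75): the cube (footprint 14×22) is included at this height (perimeter 72.00 mm); the cube at (-0.5, 3) does not reach this height (z outside [2.5, 13]); the cylinder at (-0.5, 11.5) does not reach this height (z outside [2, 16]); Taking the union: only the 14×22 cube is present, so the union is just that shape — boundary = 72.00 mm; the cube at (6.5, -1) is not intersected at this z (z outside [8, 16]); Taking the first minus the rest: none of the subtracted shapes is present at this height, so that combined region is unchanged — boundary = 72.00 mm. So its perimeter = 72.00 mm. Layer 59 (z = 14.75): the cube does not reach this height (z outside [0, 8]); the cube at (-0.5, 3) is not intersected at this z (z outside [2.5, 13]); the r=5 cylinder at (-0.5, 11.5) contributes a regular 24-gon of circumradius 5 (perimeter = 2·24·5.000·sin(180°/24) = 31.33 mm); Taking the union: only the r=5 cylinder at (-0.5, 11.5) is present, so the union is just that shape — boundary = 31.33 mm; the 23.5×8 cube at (6.5, -1) contributes its full rectangle (perimeter 63.00 mm); Subtracting the remaining from the first: starting from that combined region, the 23.5×8 cube at (6.5, -1) misses the remaining region (no effect) — boundary = 31.33 mm. So its perimeter = 31.33 mm. Layer 7 is larger (72.00 vs 31.33 mm).

layer 7 (z = 1.75 mm)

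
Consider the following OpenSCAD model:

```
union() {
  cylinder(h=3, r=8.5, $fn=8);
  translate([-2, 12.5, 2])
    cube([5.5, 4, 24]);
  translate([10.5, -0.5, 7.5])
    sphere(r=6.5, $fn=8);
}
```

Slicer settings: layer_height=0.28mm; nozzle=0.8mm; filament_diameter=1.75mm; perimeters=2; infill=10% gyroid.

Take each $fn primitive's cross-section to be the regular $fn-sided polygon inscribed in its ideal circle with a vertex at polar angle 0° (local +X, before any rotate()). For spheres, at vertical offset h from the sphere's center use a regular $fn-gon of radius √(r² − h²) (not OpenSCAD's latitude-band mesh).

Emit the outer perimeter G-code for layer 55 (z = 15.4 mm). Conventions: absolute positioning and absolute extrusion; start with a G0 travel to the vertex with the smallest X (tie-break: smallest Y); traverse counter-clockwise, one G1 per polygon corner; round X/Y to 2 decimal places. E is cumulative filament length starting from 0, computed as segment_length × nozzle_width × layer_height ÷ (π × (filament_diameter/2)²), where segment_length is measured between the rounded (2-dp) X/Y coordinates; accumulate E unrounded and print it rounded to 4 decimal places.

At z = 15.4 mm: the cylinder is not intersected at this z (z outside [0, 3]); the cube at (-2, 12.5) is present — its section is the full 5.5×4 rectangle; the sphere at (10.5, -0.5) is not intersected at this z (|z−center|=7.900 > r=6.5); Taking the union: only the 5.5×4 cube at (-2, 12.5) is present, so the union is just that shape — 1 connected region. The outline is a single polygon with 4 vertices. Extrusion per mm of travel: 0.8 × 0.28 / (π × 0.875²) = 0.093128. Accumulating E over each segment gives final E = 1.7694.

G0 X-2.00 Y12.50 Z15.40
G1 X3.50 Y12.50 E0.5122
G1 X3.50 Y16.50 E0.8847
G1 X-2.00 Y16.50 E1.3969
G1 X-2.00 Y12.50 E1.7694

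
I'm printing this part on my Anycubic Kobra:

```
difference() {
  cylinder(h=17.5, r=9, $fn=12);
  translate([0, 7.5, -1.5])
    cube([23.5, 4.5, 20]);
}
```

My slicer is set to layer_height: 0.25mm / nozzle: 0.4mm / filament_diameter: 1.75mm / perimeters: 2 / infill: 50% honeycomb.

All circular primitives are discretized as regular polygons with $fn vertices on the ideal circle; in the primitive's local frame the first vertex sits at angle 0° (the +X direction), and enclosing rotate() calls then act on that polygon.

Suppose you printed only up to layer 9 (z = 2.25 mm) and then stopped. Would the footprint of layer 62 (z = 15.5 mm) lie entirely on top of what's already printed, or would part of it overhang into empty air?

entirely on top

Compare the two slices. At z = 2.25: the r=9 cylinder contributes a regular 12-gon of circumradius 9 (area = (12/2)·9.000²·sin(360°/12) = 243.00 mm²); the cube at (0, 7.5) (footprint 23.5×4.5) is included at this height (area 105.75 mm²); Subtracting the remaining from the first: starting from the r=9 cylinder (243.00 mm²), the 23.5×4.5 cube at (0, 7.5) partially overlaps it — only the 4.08 mm² overlap (of its 105.75 mm²) is removed, clipping the outline — area = 238.92 mm². At z = 15.5: the cylinder: section is a regular 12-gon, circumradius r=9 (area = (12/2)·9.000²·sin(360°/12) = 243.00 mm²); the cube at (0, 7.5) (footprint 23.5×4.5) is included at this height (area 105.75 mm²); Taking the first minus the rest: starting from the r=9 cylinder (243.00 mm²), the 23.5×4.5 cube at (0, 7.5) partially overlaps it — only the 4.08 mm² overlap (of its 105.75 mm²) is removed, clipping the outline — area = 238.92 mm². Checking containment: the cross-section at z = 15.5 is a subset of the cross-section at z = 2.25.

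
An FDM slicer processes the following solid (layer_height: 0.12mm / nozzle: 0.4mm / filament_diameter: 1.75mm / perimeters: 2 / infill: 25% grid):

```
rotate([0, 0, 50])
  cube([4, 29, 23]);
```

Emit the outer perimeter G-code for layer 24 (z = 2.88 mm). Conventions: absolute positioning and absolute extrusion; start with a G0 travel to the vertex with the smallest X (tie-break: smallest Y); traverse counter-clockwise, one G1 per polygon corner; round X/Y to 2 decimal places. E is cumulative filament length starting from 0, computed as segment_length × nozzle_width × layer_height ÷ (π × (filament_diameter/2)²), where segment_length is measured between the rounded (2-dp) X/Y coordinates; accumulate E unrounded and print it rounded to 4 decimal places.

G0 X-22.22 Y18.64 Z2.88
G1 X0.00 Y0.00 E0.5788
G1 X2.57 Y3.06 E0.6585
G1 X-19.64 Y21.71 E1.2373
G1 X-22.22 Y18.64 E1.3173

At z = 2.88 mm: the cube (footprint 4×29) is included at this height; (rotated 50° about Z; rotation is an isometry so areas/perimeters/island counts are preserved). The outline is a single polygon with 4 vertices. Extrusion per mm of travel: 0.4 × 0.12 / (π × 0.875²) = 0.019956. Accumulating E over each segment gives final E = 1.3173.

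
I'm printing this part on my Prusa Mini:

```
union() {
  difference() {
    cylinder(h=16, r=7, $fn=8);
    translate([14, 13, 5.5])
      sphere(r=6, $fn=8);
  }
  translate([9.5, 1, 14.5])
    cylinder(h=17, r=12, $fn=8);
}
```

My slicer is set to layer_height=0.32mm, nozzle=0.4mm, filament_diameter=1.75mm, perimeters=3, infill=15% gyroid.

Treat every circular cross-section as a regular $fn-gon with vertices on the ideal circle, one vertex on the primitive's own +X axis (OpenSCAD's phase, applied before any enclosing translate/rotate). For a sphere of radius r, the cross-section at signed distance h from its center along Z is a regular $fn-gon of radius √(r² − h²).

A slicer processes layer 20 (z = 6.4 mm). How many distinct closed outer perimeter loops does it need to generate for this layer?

1

At z = 6.4 mm: the r=7 cylinder contributes a regular 8-gon of circumradius 7; the sphere at (14, 13): section is a regular 8-gon, circumradius = √(r²−h²) = √(6²−0.9²) = 5.932; Taking the first minus the rest: starting from the r=7 cylinder, the r=6 sphere at (14, 13) misses the remaining region (no effect) — 1 connected region; the cylinder at (9.5, 1) does not reach this height (z outside [14.5, 31.5]); Taking the union: only that combined region is present, so the union is just that shape — 1 connected region. The result has 1 disconnected region.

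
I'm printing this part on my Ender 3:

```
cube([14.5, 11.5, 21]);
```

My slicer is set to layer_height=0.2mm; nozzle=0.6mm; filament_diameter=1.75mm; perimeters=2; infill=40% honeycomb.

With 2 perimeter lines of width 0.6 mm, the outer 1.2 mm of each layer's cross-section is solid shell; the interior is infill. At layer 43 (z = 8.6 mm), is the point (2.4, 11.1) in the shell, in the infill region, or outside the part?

At z = 8.6 mm: the 14.5×11.5 cube contributes its full rectangle. Overall, the cross-section is a single solid region. The nearest boundary edge runs (14.50, 11.50)→(0.00, 11.50); distance from the point to it = 0.40 mm. The point is inside the cross-section, 0.40 mm from the nearest boundary — within the 1.2 mm shell band (2 × 0.6).

shell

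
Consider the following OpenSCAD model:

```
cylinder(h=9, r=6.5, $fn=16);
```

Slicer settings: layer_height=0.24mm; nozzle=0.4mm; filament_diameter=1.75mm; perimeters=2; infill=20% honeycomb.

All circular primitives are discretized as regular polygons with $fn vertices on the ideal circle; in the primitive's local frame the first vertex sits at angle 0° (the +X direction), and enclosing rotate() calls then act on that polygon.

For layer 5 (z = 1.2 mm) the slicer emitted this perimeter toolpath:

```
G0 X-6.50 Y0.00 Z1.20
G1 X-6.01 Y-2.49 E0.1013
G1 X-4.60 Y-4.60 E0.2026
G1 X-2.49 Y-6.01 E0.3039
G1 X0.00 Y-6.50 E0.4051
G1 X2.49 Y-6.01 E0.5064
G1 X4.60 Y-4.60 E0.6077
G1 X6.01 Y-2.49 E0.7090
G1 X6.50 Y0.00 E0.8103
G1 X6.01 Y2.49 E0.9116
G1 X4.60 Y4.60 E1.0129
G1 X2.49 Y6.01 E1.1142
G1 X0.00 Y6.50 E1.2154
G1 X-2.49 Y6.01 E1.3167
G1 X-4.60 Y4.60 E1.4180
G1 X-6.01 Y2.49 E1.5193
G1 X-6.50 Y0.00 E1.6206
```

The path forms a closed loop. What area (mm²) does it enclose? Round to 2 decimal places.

Apply the shoelace formula to the sequence of (X, Y) vertices; enclosed area = 129.51 mm².

129.51 mm²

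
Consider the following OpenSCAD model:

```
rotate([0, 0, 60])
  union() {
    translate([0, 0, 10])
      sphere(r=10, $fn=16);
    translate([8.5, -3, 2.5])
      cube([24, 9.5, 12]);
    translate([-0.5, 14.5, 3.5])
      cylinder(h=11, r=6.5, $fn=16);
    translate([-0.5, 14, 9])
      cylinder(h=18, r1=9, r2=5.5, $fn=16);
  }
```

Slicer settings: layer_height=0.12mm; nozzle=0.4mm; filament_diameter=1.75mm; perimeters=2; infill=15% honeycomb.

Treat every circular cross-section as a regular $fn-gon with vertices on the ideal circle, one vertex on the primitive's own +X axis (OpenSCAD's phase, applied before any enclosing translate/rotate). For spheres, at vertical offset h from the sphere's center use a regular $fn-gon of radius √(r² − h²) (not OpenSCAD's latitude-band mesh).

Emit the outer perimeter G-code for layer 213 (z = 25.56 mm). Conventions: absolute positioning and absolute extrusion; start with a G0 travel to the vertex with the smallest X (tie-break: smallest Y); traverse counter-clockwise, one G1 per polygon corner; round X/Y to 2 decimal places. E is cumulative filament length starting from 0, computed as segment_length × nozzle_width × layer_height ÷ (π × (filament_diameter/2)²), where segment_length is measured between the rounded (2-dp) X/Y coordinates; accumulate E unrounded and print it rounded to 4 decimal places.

At z = 25.56 mm: the sphere is absent (|z−center|=15.560 > r=10); the cube at (8.5, -3) is absent (z outside [2.5, 14.5]); the cylinder at (-0.5, 14.5) is absent (z outside [3.5, 14.5]); the cone at (-0.5, 14) (r1=9→r2=5.5) has section circumradius 5.780 here — a regular 16-gon; Combining (union): only the cone at (-0.5, 14) is present, so the union is just that shape — 1 connected region; (whole slice rotated 60° about Z — lengths, areas and connectivity unchanged). The outline is a single polygon with 16 vertices. Extrusion per mm of travel: 0.4 × 0.12 / (π × 0.875²) = 0.019956. Accumulating E over each segment gives final E = 0.7201.

G0 X-18.10 Y7.32 Z25.56
G1 X-17.96 Y5.07 E0.0450
G1 X-16.96 Y3.05 E0.0900
G1 X-15.26 Y1.56 E0.1351
G1 X-13.13 Y0.84 E0.1799
G1 X-10.88 Y0.98 E0.2249
G1 X-8.86 Y1.98 E0.2699
G1 X-7.37 Y3.68 E0.3150
G1 X-6.64 Y5.81 E0.3600
G1 X-6.79 Y8.06 E0.4050
G1 X-7.79 Y10.09 E0.4501
G1 X-9.48 Y11.57 E0.4950
G1 X-11.62 Y12.30 E0.5401
G1 X-13.87 Y12.15 E0.5851
G1 X-15.89 Y11.15 E0.6301
G1 X-17.38 Y9.46 E0.6750
G1 X-18.10 Y7.32 E0.7201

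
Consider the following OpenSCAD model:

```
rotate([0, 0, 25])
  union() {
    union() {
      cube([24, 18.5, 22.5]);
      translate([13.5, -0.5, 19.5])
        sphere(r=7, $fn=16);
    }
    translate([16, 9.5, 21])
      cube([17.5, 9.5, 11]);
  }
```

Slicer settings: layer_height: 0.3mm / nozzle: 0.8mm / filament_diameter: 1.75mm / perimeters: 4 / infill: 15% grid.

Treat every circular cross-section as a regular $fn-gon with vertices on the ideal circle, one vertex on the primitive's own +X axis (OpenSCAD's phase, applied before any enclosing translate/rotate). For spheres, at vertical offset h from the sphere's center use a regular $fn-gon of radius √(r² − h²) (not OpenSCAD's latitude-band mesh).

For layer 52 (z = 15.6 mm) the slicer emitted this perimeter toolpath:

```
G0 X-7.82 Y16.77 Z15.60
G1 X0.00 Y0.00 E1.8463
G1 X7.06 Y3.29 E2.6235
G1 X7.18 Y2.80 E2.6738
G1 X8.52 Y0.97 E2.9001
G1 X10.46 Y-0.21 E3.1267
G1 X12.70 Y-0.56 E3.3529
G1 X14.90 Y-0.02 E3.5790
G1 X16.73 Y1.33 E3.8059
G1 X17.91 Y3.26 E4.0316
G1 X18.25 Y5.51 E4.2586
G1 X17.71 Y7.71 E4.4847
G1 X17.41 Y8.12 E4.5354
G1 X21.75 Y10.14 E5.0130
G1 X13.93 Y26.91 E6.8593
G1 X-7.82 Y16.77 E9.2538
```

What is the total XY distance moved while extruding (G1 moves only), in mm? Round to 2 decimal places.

92.74 mm

Sum the Euclidean lengths of each G1 segment: total = 92.74 mm.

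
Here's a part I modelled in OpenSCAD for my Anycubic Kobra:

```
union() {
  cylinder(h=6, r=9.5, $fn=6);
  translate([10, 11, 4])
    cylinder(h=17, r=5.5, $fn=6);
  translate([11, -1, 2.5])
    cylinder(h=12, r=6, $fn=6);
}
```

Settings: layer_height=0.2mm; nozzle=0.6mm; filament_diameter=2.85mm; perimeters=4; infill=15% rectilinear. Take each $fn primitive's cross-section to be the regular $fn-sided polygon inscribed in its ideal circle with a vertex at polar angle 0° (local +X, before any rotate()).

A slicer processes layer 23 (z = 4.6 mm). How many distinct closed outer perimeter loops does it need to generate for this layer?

2

At z = 4.6 mm: the r=9.5 cylinder gives a regular 6-gon of circumradius 9.5 (constant along its height); the cylinder at (10, 11): section is a regular 6-gon, circumradius r=5.5; the r=6 cylinder at (11, -1) contributes a regular 6-gon of circumradius 6; Combining (union): the regions partially overlap (shared area 17.25 mm²), so overlapping operands fuse into one piece — 2 connected regions. The result has 2 disconnected regions.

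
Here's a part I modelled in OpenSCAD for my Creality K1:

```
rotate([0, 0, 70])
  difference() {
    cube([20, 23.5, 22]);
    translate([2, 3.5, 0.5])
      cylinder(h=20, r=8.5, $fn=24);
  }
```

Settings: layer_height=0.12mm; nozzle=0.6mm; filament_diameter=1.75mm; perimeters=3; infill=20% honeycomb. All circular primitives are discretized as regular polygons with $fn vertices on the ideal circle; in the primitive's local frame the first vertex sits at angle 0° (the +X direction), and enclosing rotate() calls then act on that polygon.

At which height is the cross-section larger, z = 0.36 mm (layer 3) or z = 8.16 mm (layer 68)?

layer 3 (z = 0.36 mm)

Layer 3 (z = 0.36): the cube is present — its section is the full 20×23.5 rectangle (area 470.00 mm²); the cylinder at (2, 3.5) is absent (z outside [0.5, 20.5]); After the difference (first − rest): none of the subtracted shapes is present at this height, so the 20×23.5 cube is unchanged — area = 470.00 mm²; (whole slice rotated 70° about Z — lengths, areas and connectivity unchanged). So its area = 470.00 mm². Layer 68 (z = 8.16): the 20×23.5 cube contributes its full rectangle (area 470.00 mm²); the r=8.5 cylinder at (2, 3.5) gives a regular 24-gon of circumradius 8.5 (constant along its height) (area = (24/2)·8.500²·sin(360°/24) = 224.40 mm²); Taking the first minus the rest: starting from the 20×23.5 cube (470.00 mm²), the r=8.5 cylinder at (2, 3.5) partially overlaps it — only the 108.54 mm² overlap (of its 224.40 mm²) is removed, clipping the outline — area = 361.46 mm²; (whole slice rotated 70° about Z — lengths, areas and connectivity unchanged). So its area = 361.46 mm². Layer 3 is larger (470.00 vs 361.46 mm²).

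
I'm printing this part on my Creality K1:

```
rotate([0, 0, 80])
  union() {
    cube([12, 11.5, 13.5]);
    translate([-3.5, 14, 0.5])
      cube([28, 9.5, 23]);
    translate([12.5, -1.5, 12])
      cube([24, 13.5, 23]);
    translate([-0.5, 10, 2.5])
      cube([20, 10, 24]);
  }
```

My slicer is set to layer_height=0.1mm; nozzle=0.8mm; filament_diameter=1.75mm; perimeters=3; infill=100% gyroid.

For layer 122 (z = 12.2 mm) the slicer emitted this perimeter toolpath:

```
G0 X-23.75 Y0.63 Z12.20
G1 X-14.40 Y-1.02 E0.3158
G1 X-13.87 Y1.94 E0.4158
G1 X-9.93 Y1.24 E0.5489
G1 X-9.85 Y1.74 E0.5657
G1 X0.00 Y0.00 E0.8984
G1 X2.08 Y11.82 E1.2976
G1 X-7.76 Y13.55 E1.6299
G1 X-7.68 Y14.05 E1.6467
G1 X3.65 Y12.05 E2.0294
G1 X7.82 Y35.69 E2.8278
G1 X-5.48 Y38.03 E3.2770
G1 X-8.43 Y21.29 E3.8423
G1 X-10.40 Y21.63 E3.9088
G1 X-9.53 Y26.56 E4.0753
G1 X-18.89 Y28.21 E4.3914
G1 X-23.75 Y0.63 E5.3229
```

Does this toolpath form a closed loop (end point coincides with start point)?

yes

Start point (G0): (-23.75, 0.63). End point (last G1): the path returns to the start — closed.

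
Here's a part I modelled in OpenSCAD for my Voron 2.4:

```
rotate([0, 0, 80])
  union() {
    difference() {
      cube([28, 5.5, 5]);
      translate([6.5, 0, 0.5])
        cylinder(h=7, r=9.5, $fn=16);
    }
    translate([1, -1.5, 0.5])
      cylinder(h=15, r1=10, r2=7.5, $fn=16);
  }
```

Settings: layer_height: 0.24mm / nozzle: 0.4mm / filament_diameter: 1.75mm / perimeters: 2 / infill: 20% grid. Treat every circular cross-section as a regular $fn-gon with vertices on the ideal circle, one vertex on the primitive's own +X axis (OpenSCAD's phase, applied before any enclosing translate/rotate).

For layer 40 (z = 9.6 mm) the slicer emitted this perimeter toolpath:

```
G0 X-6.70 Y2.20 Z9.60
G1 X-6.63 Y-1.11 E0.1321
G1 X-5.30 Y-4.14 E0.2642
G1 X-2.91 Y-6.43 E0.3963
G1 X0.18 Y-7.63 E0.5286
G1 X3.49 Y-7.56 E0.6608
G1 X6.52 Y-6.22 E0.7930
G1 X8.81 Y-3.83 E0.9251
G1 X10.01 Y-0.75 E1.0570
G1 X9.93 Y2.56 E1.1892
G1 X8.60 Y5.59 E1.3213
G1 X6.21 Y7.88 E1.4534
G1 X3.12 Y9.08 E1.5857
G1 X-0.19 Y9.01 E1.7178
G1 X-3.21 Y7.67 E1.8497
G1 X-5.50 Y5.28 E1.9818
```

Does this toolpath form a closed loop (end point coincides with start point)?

no

Start point (G0): (-6.70, 2.20). End point (last G1): the path does not return to the start — open.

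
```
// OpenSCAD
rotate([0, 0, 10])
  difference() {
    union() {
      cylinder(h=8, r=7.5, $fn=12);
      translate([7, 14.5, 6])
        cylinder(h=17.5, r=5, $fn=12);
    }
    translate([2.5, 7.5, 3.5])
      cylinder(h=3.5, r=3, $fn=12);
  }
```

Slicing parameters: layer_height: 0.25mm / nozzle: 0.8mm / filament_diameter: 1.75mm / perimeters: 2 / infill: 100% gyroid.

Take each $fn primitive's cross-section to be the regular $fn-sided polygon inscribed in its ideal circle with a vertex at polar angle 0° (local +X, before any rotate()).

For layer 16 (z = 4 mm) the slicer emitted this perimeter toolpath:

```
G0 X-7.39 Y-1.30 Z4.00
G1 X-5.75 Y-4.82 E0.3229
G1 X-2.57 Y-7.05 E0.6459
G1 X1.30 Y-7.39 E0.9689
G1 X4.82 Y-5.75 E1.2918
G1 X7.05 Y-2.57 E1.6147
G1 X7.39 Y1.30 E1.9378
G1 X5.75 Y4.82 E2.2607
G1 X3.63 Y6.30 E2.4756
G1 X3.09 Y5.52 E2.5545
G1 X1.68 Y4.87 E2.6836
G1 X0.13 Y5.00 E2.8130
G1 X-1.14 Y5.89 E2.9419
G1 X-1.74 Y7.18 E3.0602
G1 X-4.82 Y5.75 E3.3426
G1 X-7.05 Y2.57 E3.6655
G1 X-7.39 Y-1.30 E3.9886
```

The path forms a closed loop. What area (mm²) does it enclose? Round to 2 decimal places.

159.66 mm²

Apply the shoelace formula to the sequence of (X, Y) vertices; enclosed area = 159.66 mm².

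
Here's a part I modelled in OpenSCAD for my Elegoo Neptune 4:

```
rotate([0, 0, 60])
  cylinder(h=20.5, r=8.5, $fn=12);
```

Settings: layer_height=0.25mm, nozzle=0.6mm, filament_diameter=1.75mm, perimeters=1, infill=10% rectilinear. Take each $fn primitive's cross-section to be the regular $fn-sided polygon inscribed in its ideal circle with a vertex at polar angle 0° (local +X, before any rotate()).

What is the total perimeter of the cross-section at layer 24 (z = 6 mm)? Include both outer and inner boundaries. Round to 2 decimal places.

At z = 6 mm: the r=8.5 cylinder gives a regular 12-gon of circumradius 8.5 (constant along its height) (perimeter = 2·12·8.500·sin(180°/12) = 52.80 mm); (rotated 60° about Z; rotation is an isometry so areas/perimeters/island counts are preserved). Overall, the cross-section is a single solid region. Total boundary length (outer) = 52.80 mm.

52.80 mm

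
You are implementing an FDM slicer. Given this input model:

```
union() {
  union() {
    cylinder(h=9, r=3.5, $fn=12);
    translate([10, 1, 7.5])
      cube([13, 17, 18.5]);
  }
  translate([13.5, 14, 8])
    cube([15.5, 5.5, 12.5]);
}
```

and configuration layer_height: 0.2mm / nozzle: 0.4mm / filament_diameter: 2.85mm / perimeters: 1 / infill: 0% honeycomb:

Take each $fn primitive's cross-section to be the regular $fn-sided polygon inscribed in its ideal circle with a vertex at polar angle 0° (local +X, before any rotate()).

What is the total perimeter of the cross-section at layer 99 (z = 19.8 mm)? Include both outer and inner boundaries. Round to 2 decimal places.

75.00 mm

At z = 19.8 mm: the cylinder is absent (z outside [0, 9]); the cube at (10, 1) (footprint 13×17) is included at this height (perimeter 60.00 mm); Combining (union): only the 13×17 cube at (10, 1) is present, so the union is just that shape — boundary = 60.00 mm; the cube at (13.5, 14) (footprint 15.5×5.5) is included at this height (perimeter 42.00 mm); Taking the union: the regions partially overlap (shared area 38.00 mm²), so the edge portions inside another operand are dropped and the merged outline is re-measured after clipping — boundary = 75.00 mm. Overall, the cross-section is a single solid region. Total boundary length (outer) = 75.00 mm.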